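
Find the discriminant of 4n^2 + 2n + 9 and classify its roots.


D = b^2 - 4ac = (2)^2 - 4(4)(9) = 4 - 144 = -140
Since D < 0: two complex conjugate roots (no real roots)


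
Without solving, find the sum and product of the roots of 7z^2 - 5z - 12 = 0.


For az^2+bz+c=0: sum = -b/a, product = c/a.
a=7, b=-5, c=-12
Sum = -(-5)/7 = 5/7
Product = (-12)/7 = -12/7


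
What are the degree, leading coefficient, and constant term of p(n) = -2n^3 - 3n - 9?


Highest power of n is 3, with coefficient -2. Constant term is -9.
Degree = 3, leading coefficient = -2, constant term = -9


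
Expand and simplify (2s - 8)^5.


Expand (2s - 8)^5 by repeated multiplication:
  (2s - 8)^2 = 4s^2 - 32s + 64
  (2s - 8)^3 = 8s^3 - 96s^2 + 384s - 512
  (2s - 8)^4 = 16s^4 - 256s^3 + 1536s^2 - 4096s + 4096
= 32s^5 - 640s^4 + 5120s^3 - 20480s^2 + 40960s - 32768


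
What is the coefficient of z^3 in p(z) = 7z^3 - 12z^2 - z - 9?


Read off the coefficient of z^3: 7


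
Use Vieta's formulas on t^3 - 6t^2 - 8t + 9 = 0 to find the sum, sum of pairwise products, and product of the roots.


Monic cubic t^3+bt^2+ct+d=0: sum=-b, pairwise sum=c, product=-d.
b=-6, c=-8, d=9
r1+r2+r3 = 6
r1r2+r1r3+r2r3 = -8
r1r2r3 = -9


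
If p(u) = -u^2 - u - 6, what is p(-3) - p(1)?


p(-3) = -12
p(1) = -8
p(-3) - p(1) = -12 + 8 = -4


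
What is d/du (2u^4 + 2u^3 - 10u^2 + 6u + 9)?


Apply the power rule term by term:
  d/du(2u^4) = 8u^3
  d/du(2u^3) = 6u^2
  d/du(-10u^2) = -20u
  d/du(6u) = 6
  d/du(9) = 0
p'(u) = 8u^3 + 6u^2 - 20u + 6


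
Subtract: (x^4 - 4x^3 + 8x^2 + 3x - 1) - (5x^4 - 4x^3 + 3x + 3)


Distribute the minus sign:
  (x^4 - 4x^3 + 8x^2 + 3x - 1)
- (5x^4 - 4x^3 + 3x + 3)
Negate second polynomial: -5x^4 + 4x^3 - 3x - 3
Add: -4x^4 + 8x^2 - 4


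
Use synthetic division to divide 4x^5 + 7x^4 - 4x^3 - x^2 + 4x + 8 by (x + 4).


Synthetic division with c = -4. Coefficients: 4, 7, -4, -1, 4, 8
Bring down 4.
  4 * -4 = -16; -16 + 7 = -9
  -9 * -4 = 36; 36 - 4 = 32
  32 * -4 = -128; -128 - 1 = -129
  -129 * -4 = 516; 516 + 4 = 520
  520 * -4 = -2080; -2080 + 8 = -2072
Quotient: 4x^4 - 9x^3 + 32x^2 - 129x + 520, Remainder: -2072


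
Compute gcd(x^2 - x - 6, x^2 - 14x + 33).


Factor each:
  x^2 - x - 6 = (x - 3)(x + 2)
  x^2 - 14x + 33 = (x - 3)(x - 11)
Common monic factor: x - 3


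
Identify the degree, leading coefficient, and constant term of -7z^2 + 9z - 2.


Highest power of z is 2, with coefficient -7. Constant term is -2.
Degree = 2, leading coefficient = -7, constant term = -2


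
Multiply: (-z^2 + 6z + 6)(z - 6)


Distribute each term of the first polynomial:
  (-z^2)(z - 6) = -z^3 + 6z^2
  (6z)(z - 6) = 6z^2 - 36z
  (6)(z - 6) = 6z - 36
Sum: -z^3 + 12z^2 - 30z - 36


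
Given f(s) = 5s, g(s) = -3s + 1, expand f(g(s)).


Substitute g(s) into f:
f(g(s)) = 5*(-3s + 1)
Expand and combine: -15s + 5


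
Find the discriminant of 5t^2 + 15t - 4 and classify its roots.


D = b^2 - 4ac = (15)^2 - 4(5)(-4) = 225 + 80 = 305
Since D > 0: two distinct irrational roots


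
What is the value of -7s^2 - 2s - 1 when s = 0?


Using direct substitution:
  -7 * (0)^2 = 0
  -2 * (0)^1 = 0
  constant: -1
Sum = 0 + 0 - 1 = -1


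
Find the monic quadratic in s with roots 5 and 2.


p(s) = (s - 5)(s - 2)
Expand: s^2 - 7s + 10


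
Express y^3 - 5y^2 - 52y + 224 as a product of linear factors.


Try integer roots (divisors of 224). y=-7: p(-7)=0.
Divide out (y + 7): quotient is y^2 - 12y + 32.
Factor the quadratic: (y - 4)(y - 8)
Result: (y + 7)(y - 4)(y - 8)


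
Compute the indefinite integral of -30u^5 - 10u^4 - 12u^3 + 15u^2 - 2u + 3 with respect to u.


Reverse power rule on each term:
  ∫ -30u^5 du = -5u^6
  ∫ -10u^4 du = -2u^5
  ∫ -12u^3 du = -3u^4
  ∫ 15u^2 du = 5u^3
  ∫ -2u du = -u^2
  ∫ 3 du = 3u
F(u) = -5u^6 - 2u^5 - 3u^4 + 5u^3 - u^2 + 3u + C


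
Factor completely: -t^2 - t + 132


Roots satisfy r1 + r2 = -b/a = -1 and r1*r2 = c/a = -132.
So r1 = 11, r2 = -12.
-t^2 - t + 132 = -(t - r1)(t - r2) = -(t - 11)(t + 12)


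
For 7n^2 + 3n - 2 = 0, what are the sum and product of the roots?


For an^2+bn+c=0: sum = -b/a, product = c/a.
a=7, b=3, c=-2
Sum = -(3)/7 = -3/7
Product = (-2)/7 = -2/7


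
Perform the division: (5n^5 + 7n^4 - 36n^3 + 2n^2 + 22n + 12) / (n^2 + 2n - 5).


(5n^5 + 7n^4 - 36n^3 + 2n^2 + 22n + 12) / (n^2 + 2n - 5)
Step 1: 5n^3 * (n^2 + 2n - 5) = 5n^5 + 10n^4 - 25n^3; subtract.
Step 2: -3n^2 * (n^2 + 2n - 5) = -3n^4 - 6n^3 + 15n^2; subtract.
Step 3: -5n * (n^2 + 2n - 5) = -5n^3 - 10n^2 + 25n; subtract.
Step 4: -3 * (n^2 + 2n - 5) = -3n^2 - 6n + 15; subtract.
Quotient: 5n^3 - 3n^2 - 5n - 3, Remainder: 3n - 3


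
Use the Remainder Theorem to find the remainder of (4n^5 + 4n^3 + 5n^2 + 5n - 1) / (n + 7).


By the Remainder Theorem, the remainder equals p(-7):
  4*(-7)^5 = -67228
  0*(-7)^4 = 0
  4*(-7)^3 = -1372
  5*(-7)^2 = 245
  5*(-7)^1 = -35
  constant: -1
Sum: -67228 + 0 - 1372 + 245 - 35 - 1 = -68391


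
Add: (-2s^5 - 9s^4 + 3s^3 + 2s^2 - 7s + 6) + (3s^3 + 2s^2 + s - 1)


Align terms by degree and add:
  -2s^5 - 9s^4 + 3s^3 + 2s^2 - 7s + 6
+ 3s^3 + 2s^2 + s - 1
= -2s^5 - 9s^4 + 6s^3 + 4s^2 - 6s + 5


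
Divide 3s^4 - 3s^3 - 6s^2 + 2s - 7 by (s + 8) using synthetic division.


Synthetic division with c = -8. Coefficients: 3, -3, -6, 2, -7
Bring down 3.
  3 * -8 = -24; -24 - 3 = -27
  -27 * -8 = 216; 216 - 6 = 210
  210 * -8 = -1680; -1680 + 2 = -1678
  -1678 * -8 = 13424; 13424 - 7 = 13417
Quotient: 3s^3 - 27s^2 + 210s - 1678, Remainder: 13417


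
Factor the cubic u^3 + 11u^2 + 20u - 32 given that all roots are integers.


Try integer roots (divisors of -32). u=1: p(1)=0.
Divide out (u - 1): quotient is u^2 + 12u + 32.
Factor the quadratic: (u + 4)(u + 8)
Result: (u - 1)(u + 4)(u + 8)


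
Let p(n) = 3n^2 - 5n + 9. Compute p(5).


Using direct substitution:
  3 * (5)^2 = 75
  -5 * (5)^1 = -25
  constant: 9
Sum = 75 - 25 + 9 = 59


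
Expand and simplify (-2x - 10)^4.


Expand (-2x - 10)^4 by repeated multiplication:
  (-2x - 10)^2 = 4x^2 + 40x + 100
  (-2x - 10)^3 = -8x^3 - 120x^2 - 600x - 1000
= 16x^4 + 320x^3 + 2400x^2 + 8000x + 10000


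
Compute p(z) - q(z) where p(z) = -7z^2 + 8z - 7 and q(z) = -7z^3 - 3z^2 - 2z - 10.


Distribute the minus sign:
  (-7z^2 + 8z - 7)
- (-7z^3 - 3z^2 - 2z - 10)
Negate second polynomial: 7z^3 + 3z^2 + 2z + 10
Add: 7z^3 - 4z^2 + 10z + 3


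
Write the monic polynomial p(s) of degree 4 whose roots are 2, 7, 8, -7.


p(s) = (s - 2)(s - 7)(s - 8)(s + 7)
Expand: s^4 - 10s^3 - 33s^2 + 490s - 784


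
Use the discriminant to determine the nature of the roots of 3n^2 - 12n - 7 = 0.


D = b^2 - 4ac = (-12)^2 - 4(3)(-7) = 144 + 84 = 228
Since D > 0: two distinct irrational roots


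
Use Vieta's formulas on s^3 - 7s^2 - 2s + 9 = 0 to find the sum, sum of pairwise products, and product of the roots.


Monic cubic s^3+bs^2+cs+d=0: sum=-b, pairwise sum=c, product=-d.
b=-7, c=-2, d=9
r1+r2+r3 = 7
r1r2+r1r3+r2r3 = -2
r1r2r3 = -9


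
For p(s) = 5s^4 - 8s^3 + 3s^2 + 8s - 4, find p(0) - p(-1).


p(0) = -4
p(-1) = 4
p(0) - p(-1) = -4 - 4 = -8


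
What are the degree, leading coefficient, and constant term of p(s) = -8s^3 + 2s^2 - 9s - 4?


Highest power of s is 3, with coefficient -8. Constant term is -4.
Degree = 3, leading coefficient = -8, constant term = -4


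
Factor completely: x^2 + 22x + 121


Roots satisfy r1 + r2 = -b/a = -22 and r1*r2 = c/a = 121.
So r1 = -11, r2 = -11.
x^2 + 22x + 121 = (x - r1)(x - r2) = (x + 11)(x + 11)


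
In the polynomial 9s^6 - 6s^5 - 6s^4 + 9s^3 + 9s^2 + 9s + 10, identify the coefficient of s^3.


Read off the coefficient of s^3: 9


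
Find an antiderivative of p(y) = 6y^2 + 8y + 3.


Reverse power rule on each term:
  ∫ 6y^2 dy = 2y^3
  ∫ 8y dy = 4y^2
  ∫ 3 dy = 3y
F(y) = 2y^3 + 4y^2 + 3y + C


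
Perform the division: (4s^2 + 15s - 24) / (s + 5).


(4s^2 + 15s - 24) / (s + 5)
Step 1: 4s * (s + 5) = 4s^2 + 20s; subtract.
Step 2: -5 * (s + 5) = -5s - 25; subtract.
Quotient: 4s - 5, Remainder: 1


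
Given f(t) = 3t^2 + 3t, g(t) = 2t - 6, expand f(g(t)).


Substitute g(t) into f:
f(g(t)) = 3*(2t - 6)^2 + 3*(2t - 6)
(2t - 6)^2 = 4t^2 - 24t + 36
Expand and combine: 12t^2 - 66t + 90


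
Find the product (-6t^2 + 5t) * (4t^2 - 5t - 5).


Distribute each term of the first polynomial:
  (-6t^2)(4t^2 - 5t - 5) = -24t^4 + 30t^3 + 30t^2
  (5t)(4t^2 - 5t - 5) = 20t^3 - 25t^2 - 25t
Sum: -24t^4 + 50t^3 + 5t^2 - 25t


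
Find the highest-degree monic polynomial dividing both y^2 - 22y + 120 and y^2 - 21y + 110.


Factor each:
  y^2 - 22y + 120 = (y - 10)(y - 12)
  y^2 - 21y + 110 = (y - 10)(y - 11)
Common monic factor: y - 10


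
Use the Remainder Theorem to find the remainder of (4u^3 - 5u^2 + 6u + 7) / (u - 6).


By the Remainder Theorem, the remainder equals p(6):
  4*(6)^3 = 864
  -5*(6)^2 = -180
  6*(6)^1 = 36
  constant: 7
Sum: 864 - 180 + 36 + 7 = 727


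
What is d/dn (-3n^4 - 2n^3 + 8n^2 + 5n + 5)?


Apply the power rule term by term:
  d/dn(-3n^4) = -12n^3
  d/dn(-2n^3) = -6n^2
  d/dn(8n^2) = 16n
  d/dn(5n) = 5
  d/dn(5) = 0
p'(n) = -12n^3 - 6n^2 + 16n + 5


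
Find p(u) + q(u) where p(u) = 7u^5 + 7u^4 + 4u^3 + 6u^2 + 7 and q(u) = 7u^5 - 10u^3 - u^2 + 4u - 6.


Align terms by degree and add:
  7u^5 + 7u^4 + 4u^3 + 6u^2 + 7
+ 7u^5 - 10u^3 - u^2 + 4u - 6
= 14u^5 + 7u^4 - 6u^3 + 5u^2 + 4u + 1


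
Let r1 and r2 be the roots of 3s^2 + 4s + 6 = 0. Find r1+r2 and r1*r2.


For as^2+bs+c=0: sum = -b/a, product = c/a.
a=3, b=4, c=6
Sum = -(4)/3 = -4/3
Product = (6)/3 = 2


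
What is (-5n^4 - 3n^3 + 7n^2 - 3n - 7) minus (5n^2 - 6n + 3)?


Distribute the minus sign:
  (-5n^4 - 3n^3 + 7n^2 - 3n - 7)
- (5n^2 - 6n + 3)
Negate second polynomial: -5n^2 + 6n - 3
Add: -5n^4 - 3n^3 + 2n^2 + 3n - 10


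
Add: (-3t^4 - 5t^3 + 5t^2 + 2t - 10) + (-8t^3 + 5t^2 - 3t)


Align terms by degree and add:
  -3t^4 - 5t^3 + 5t^2 + 2t - 10
  -8t^3 + 5t^2 - 3t
= -3t^4 - 13t^3 + 10t^2 - t - 10


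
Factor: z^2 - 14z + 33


Roots satisfy r1 + r2 = -b/a = 14 and r1*r2 = c/a = 33.
So r1 = 3, r2 = 11.
z^2 - 14z + 33 = (z - r1)(z - r2) = (z - 3)(z - 11)


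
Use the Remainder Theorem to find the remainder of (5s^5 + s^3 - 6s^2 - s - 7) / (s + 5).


By the Remainder Theorem, the remainder equals p(-5):
  5*(-5)^5 = -15625
  0*(-5)^4 = 0
  1*(-5)^3 = -125
  -6*(-5)^2 = -150
  -1*(-5)^1 = 5
  constant: -7
Sum: -15625 + 0 - 125 - 150 + 5 - 7 = -15902


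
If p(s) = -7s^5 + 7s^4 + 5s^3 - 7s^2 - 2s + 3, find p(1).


Using direct substitution:
  -7 * (1)^5 = -7
  7 * (1)^4 = 7
  5 * (1)^3 = 5
  -7 * (1)^2 = -7
  -2 * (1)^1 = -2
  constant: 3
Sum = -7 + 7 + 5 - 7 - 2 + 3 = -1


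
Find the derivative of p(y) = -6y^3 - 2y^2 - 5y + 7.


Apply the power rule term by term:
  d/dy(-6y^3) = -18y^2
  d/dy(-2y^2) = -4y
  d/dy(-5y) = -5
  d/dy(7) = 0
p'(y) = -18y^2 - 4y - 5


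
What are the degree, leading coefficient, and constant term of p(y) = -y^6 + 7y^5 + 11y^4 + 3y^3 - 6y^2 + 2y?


Highest power of y is 6, with coefficient -1. Constant term is 0.
Degree = 6, leading coefficient = -1, constant term = 0


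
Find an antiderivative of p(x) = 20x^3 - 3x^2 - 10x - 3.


Reverse power rule on each term:
  ∫ 20x^3 dx = 5x^4
  ∫ -3x^2 dx = -x^3
  ∫ -10x dx = -5x^2
  ∫ -3 dx = -3x
F(x) = 5x^4 - x^3 - 5x^2 - 3x + C


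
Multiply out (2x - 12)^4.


Expand (2x - 12)^4 by repeated multiplication:
  (2x - 12)^2 = 4x^2 - 48x + 144
  (2x - 12)^3 = 8x^3 - 144x^2 + 864x - 1728
= 16x^4 - 384x^3 + 3456x^2 - 13824x + 20736


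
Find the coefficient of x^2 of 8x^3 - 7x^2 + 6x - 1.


Read off the coefficient of x^2: -7


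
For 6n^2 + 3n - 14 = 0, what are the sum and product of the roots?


For an^2+bn+c=0: sum = -b/a, product = c/a.
a=6, b=3, c=-14
Sum = -(3)/6 = -1/2
Product = (-14)/6 = -7/3


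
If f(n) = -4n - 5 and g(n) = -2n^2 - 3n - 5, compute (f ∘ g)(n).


Substitute g(n) into f:
f(g(n)) = -4*(-2n^2 - 3n - 5) + (-5)
Expand and combine: 8n^2 + 12n + 15


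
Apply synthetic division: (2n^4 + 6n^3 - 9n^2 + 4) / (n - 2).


Synthetic division with c = 2. Coefficients: 2, 6, -9, 0, 4
Bring down 2.
  2 * 2 = 4; 4 + 6 = 10
  10 * 2 = 20; 20 - 9 = 11
  11 * 2 = 22; 22 + 0 = 22
  22 * 2 = 44; 44 + 4 = 48
Quotient: 2n^3 + 10n^2 + 11n + 22, Remainder: 48


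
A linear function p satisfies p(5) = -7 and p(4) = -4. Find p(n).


p(n) = mn + b. Using p(5)=-7, p(4)=-4:
m = (-7 + 4)/(5 - 4) = -3/1 = -3
b = -7 - m*(5) = -7 + 15 = 8
p(n) = -3n + 8


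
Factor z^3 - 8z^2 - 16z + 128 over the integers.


Try integer roots (divisors of 128). z=4: p(4)=0.
Divide out (z - 4): quotient is z^2 - 4z - 32.
Factor the quadratic: (z + 4)(z - 8)
Result: (z - 4)(z + 4)(z - 8)


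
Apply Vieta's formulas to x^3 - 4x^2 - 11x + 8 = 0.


Monic cubic x^3+bx^2+cx+d=0: sum=-b, pairwise sum=c, product=-d.
b=-4, c=-11, d=8
r1+r2+r3 = 4
r1r2+r1r3+r2r3 = -11
r1r2r3 = -8


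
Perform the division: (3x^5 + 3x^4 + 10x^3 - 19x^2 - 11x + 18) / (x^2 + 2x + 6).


(3x^5 + 3x^4 + 10x^3 - 19x^2 - 11x + 18) / (x^2 + 2x + 6)
Step 1: 3x^3 * (x^2 + 2x + 6) = 3x^5 + 6x^4 + 18x^3; subtract.
Step 2: -3x^2 * (x^2 + 2x + 6) = -3x^4 - 6x^3 - 18x^2; subtract.
Step 3: -2x * (x^2 + 2x + 6) = -2x^3 - 4x^2 - 12x; subtract.
Step 4: 3 * (x^2 + 2x + 6) = 3x^2 + 6x + 18; subtract.
Quotient: 3x^3 - 3x^2 - 2x + 3, Remainder: -5x


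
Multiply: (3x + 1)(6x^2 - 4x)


Distribute each term of the first polynomial:
  (3x)(6x^2 - 4x) = 18x^3 - 12x^2
  (1)(6x^2 - 4x) = 6x^2 - 4x
Sum: 18x^3 - 6x^2 - 4x


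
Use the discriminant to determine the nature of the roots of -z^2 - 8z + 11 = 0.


D = b^2 - 4ac = (-8)^2 - 4(-1)(11) = 64 + 44 = 108
Since D > 0: two distinct irrational roots


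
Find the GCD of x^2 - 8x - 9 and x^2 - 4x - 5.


Factor each:
  x^2 - 8x - 9 = (x + 1)(x - 9)
  x^2 - 4x - 5 = (x + 1)(x - 5)
Common monic factor: x + 1


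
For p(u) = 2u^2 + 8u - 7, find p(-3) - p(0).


p(-3) = -13
p(0) = -7
p(-3) - p(0) = -13 + 7 = -6


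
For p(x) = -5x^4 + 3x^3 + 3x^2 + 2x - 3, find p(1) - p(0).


p(1) = 0
p(0) = -3
p(1) - p(0) = 0 + 3 = 3


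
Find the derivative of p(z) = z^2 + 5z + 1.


Apply the power rule term by term:
  d/dz(z^2) = 2z
  d/dz(5z) = 5
  d/dz(1) = 0
p'(z) = 2z + 5


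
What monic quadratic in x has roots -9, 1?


p(x) = (x + 9)(x - 1)
Expand: x^2 + 8x - 9


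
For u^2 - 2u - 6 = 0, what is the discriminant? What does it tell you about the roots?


D = b^2 - 4ac = (-2)^2 - 4(1)(-6) = 4 + 24 = 28
Since D > 0: two distinct irrational roots


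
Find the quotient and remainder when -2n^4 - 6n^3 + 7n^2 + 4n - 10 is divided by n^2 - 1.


(-2n^4 - 6n^3 + 7n^2 + 4n - 10) / (n^2 - 1)
Step 1: -2n^2 * (n^2 - 1) = -2n^4 + 2n^2; subtract.
Step 2: -6n * (n^2 - 1) = -6n^3 + 6n; subtract.
Step 3: 5 * (n^2 - 1) = 5n^2 - 5; subtract.
Quotient: -2n^2 - 6n + 5, Remainder: -2n - 5


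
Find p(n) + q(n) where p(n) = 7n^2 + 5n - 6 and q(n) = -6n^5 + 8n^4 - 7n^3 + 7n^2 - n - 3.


Align terms by degree and add:
  7n^2 + 5n - 6
  -6n^5 + 8n^4 - 7n^3 + 7n^2 - n - 3
= -6n^5 + 8n^4 - 7n^3 + 14n^2 + 4n - 9


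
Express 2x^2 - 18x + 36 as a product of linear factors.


Roots satisfy r1 + r2 = -b/a = 9 and r1*r2 = c/a = 18.
So r1 = 6, r2 = 3.
2x^2 - 18x + 36 = 2(x - r1)(x - r2) = 2(x - 6)(x - 3)


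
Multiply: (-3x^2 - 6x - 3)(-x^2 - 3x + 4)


Distribute each term of the first polynomial:
  (-3x^2)(-x^2 - 3x + 4) = 3x^4 + 9x^3 - 12x^2
  (-6x)(-x^2 - 3x + 4) = 6x^3 + 18x^2 - 24x
  (-3)(-x^2 - 3x + 4) = 3x^2 + 9x - 12
Sum: 3x^4 + 15x^3 + 9x^2 - 15x - 12


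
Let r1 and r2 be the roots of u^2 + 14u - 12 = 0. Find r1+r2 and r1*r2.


For au^2+bu+c=0: sum = -b/a, product = c/a.
a=1, b=14, c=-12
Sum = -(14)/1 = -14
Product = (-12)/1 = -12


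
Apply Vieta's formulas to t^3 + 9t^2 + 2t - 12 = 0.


Monic cubic t^3+bt^2+ct+d=0: sum=-b, pairwise sum=c, product=-d.
b=9, c=2, d=-12
r1+r2+r3 = -9
r1r2+r1r3+r2r3 = 2
r1r2r3 = 12


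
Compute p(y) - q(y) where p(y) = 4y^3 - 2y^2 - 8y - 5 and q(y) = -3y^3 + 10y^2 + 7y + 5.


Distribute the minus sign:
  (4y^3 - 2y^2 - 8y - 5)
- (-3y^3 + 10y^2 + 7y + 5)
Negate second polynomial: 3y^3 - 10y^2 - 7y - 5
Add: 7y^3 - 12y^2 - 15y - 10


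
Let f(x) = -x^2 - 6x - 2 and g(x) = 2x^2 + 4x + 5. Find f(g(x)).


Substitute g(x) into f:
f(g(x)) = -1*(2x^2 + 4x + 5)^2 + (-6)*(2x^2 + 4x + 5) + (-2)
(2x^2 + 4x + 5)^2 = 4x^4 + 16x^3 + 36x^2 + 40x + 25
Expand and combine: -4x^4 - 16x^3 - 48x^2 - 64x - 57


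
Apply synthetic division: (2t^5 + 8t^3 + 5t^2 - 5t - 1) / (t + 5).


Synthetic division with c = -5. Coefficients: 2, 0, 8, 5, -5, -1
Bring down 2.
  2 * -5 = -10; -10 + 0 = -10
  -10 * -5 = 50; 50 + 8 = 58
  58 * -5 = -290; -290 + 5 = -285
  -285 * -5 = 1425; 1425 - 5 = 1420
  1420 * -5 = -7100; -7100 - 1 = -7101
Quotient: 2t^4 - 10t^3 + 58t^2 - 285t + 1420, Remainder: -7101


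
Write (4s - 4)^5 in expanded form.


Expand (4s - 4)^5 by repeated multiplication:
  (4s - 4)^2 = 16s^2 - 32s + 16
  (4s - 4)^3 = 64s^3 - 192s^2 + 192s - 64
  (4s - 4)^4 = 256s^4 - 1024s^3 + 1536s^2 - 1024s + 256
= 1024s^5 - 5120s^4 + 10240s^3 - 10240s^2 + 5120s - 1024


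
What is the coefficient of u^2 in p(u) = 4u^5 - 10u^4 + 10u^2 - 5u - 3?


Read off the coefficient of u^2: 10


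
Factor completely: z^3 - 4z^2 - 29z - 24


Try integer roots (divisors of -24). z=-1: p(-1)=0.
Divide out (z + 1): quotient is z^2 - 5z - 24.
Factor the quadratic: (z + 3)(z - 8)
Result: (z + 1)(z + 3)(z - 8)


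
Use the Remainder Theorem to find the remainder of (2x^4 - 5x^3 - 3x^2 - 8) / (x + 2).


By the Remainder Theorem, the remainder equals p(-2):
  2*(-2)^4 = 32
  -5*(-2)^3 = 40
  -3*(-2)^2 = -12
  0*(-2)^1 = 0
  constant: -8
Sum: 32 + 40 - 12 + 0 - 8 = 52


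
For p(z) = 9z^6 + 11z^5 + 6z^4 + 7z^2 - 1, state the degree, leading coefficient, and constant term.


Highest power of z is 6, with coefficient 9. Constant term is -1.
Degree = 6, leading coefficient = 9, constant term = -1


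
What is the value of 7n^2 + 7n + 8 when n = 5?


Using direct substitution:
  7 * (5)^2 = 175
  7 * (5)^1 = 35
  constant: 8
Sum = 175 + 35 + 8 = 218


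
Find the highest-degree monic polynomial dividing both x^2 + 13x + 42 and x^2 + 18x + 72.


Factor each:
  x^2 + 13x + 42 = (x + 6)(x + 7)
  x^2 + 18x + 72 = (x + 6)(x + 12)
Common monic factor: x + 6


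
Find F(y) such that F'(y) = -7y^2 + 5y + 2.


Reverse power rule on each term:
  ∫ -7y^2 dy = -(7/3)y^3
  ∫ 5y dy = (5/2)y^2
  ∫ 2 dy = 2y
F(y) = -(7/3)y^3 + (5/2)y^2 + 2y + C


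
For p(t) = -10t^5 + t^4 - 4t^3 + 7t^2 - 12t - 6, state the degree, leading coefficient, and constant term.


Highest power of t is 5, with coefficient -10. Constant term is -6.
Degree = 5, leading coefficient = -10, constant term = -6


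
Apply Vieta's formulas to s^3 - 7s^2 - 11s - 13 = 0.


Monic cubic s^3+bs^2+cs+d=0: sum=-b, pairwise sum=c, product=-d.
b=-7, c=-11, d=-13
r1+r2+r3 = 7
r1r2+r1r3+r2r3 = -11
r1r2r3 = 13


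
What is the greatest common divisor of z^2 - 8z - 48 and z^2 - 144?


Factor each:
  z^2 - 8z - 48 = (z - 12)(z + 4)
  z^2 - 144 = (z - 12)(z + 12)
Common monic factor: z - 12


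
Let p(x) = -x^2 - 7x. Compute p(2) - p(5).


p(2) = -18
p(5) = -60
p(2) - p(5) = -18 + 60 = 42


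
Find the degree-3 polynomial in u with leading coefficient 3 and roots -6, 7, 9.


p(u) = 3(u + 6)(u - 7)(u - 9)
Expand: 3u^3 - 30u^2 - 99u + 1134


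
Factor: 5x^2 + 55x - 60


Roots satisfy r1 + r2 = -b/a = -11 and r1*r2 = c/a = -12.
So r1 = -12, r2 = 1.
5x^2 + 55x - 60 = 5(x - r1)(x - r2) = 5(x + 12)(x - 1)


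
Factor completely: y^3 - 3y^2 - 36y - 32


Try integer roots (divisors of -32). y=-1: p(-1)=0.
Divide out (y + 1): quotient is y^2 - 4y - 32.
Factor the quadratic: (y - 8)(y + 4)
Result: (y + 1)(y - 8)(y + 4)


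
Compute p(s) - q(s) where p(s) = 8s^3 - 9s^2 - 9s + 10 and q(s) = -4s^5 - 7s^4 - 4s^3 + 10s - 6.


Distribute the minus sign:
  (8s^3 - 9s^2 - 9s + 10)
- (-4s^5 - 7s^4 - 4s^3 + 10s - 6)
Negate second polynomial: 4s^5 + 7s^4 + 4s^3 - 10s + 6
Add: 4s^5 + 7s^4 + 12s^3 - 9s^2 - 19s + 16


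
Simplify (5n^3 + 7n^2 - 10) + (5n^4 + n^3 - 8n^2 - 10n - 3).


Align terms by degree and add:
  5n^3 + 7n^2 - 10
+ 5n^4 + n^3 - 8n^2 - 10n - 3
= 5n^4 + 6n^3 - n^2 - 10n - 13


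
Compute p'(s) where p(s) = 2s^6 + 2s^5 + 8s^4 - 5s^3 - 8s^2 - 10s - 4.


Apply the power rule term by term:
  d/ds(2s^6) = 12s^5
  d/ds(2s^5) = 10s^4
  d/ds(8s^4) = 32s^3
  d/ds(-5s^3) = -15s^2
  d/ds(-8s^2) = -16s
  d/ds(-10s) = -10
  d/ds(-4) = 0
p'(s) = 12s^5 + 10s^4 + 32s^3 - 15s^2 - 16s - 10


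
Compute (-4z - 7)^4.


Expand (-4z - 7)^4 by repeated multiplication:
  (-4z - 7)^2 = 16z^2 + 56z + 49
  (-4z - 7)^3 = -64z^3 - 336z^2 - 588z - 343
= 256z^4 + 1792z^3 + 4704z^2 + 5488z + 2401


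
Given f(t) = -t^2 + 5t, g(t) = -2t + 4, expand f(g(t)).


Substitute g(t) into f:
f(g(t)) = -1*(-2t + 4)^2 + 5*(-2t + 4)
(-2t + 4)^2 = 4t^2 - 16t + 16
Expand and combine: -4t^2 + 6t + 4


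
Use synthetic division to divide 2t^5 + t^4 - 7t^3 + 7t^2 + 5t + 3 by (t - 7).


Synthetic division with c = 7. Coefficients: 2, 1, -7, 7, 5, 3
Bring down 2.
  2 * 7 = 14; 14 + 1 = 15
  15 * 7 = 105; 105 - 7 = 98
  98 * 7 = 686; 686 + 7 = 693
  693 * 7 = 4851; 4851 + 5 = 4856
  4856 * 7 = 33992; 33992 + 3 = 33995
Quotient: 2t^4 + 15t^3 + 98t^2 + 693t + 4856, Remainder: 33995


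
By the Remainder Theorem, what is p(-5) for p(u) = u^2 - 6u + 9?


By the Remainder Theorem, the remainder equals p(-5):
  1*(-5)^2 = 25
  -6*(-5)^1 = 30
  constant: 9
Sum: 25 + 30 + 9 = 64


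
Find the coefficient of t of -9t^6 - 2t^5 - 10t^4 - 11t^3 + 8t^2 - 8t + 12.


Read off the coefficient of t: -8


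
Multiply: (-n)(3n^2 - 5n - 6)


Distribute each term of the first polynomial:
  (-n)(3n^2 - 5n - 6) = -3n^3 + 5n^2 + 6n
Sum: -3n^3 + 5n^2 + 6n


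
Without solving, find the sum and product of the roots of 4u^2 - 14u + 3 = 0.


For au^2+bu+c=0: sum = -b/a, product = c/a.
a=4, b=-14, c=3
Sum = -(-14)/4 = 7/2
Product = (3)/4 = 3/4


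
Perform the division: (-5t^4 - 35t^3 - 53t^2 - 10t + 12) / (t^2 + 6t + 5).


(-5t^4 - 35t^3 - 53t^2 - 10t + 12) / (t^2 + 6t + 5)
Step 1: -5t^2 * (t^2 + 6t + 5) = -5t^4 - 30t^3 - 25t^2; subtract.
Step 2: -5t * (t^2 + 6t + 5) = -5t^3 - 30t^2 - 25t; subtract.
Step 3: 2 * (t^2 + 6t + 5) = 2t^2 + 12t + 10; subtract.
Quotient: -5t^2 - 5t + 2, Remainder: 3t + 2


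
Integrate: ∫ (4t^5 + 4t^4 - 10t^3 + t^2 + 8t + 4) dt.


Reverse power rule on each term:
  ∫ 4t^5 dt = (2/3)t^6
  ∫ 4t^4 dt = (4/5)t^5
  ∫ -10t^3 dt = -(5/2)t^4
  ∫ t^2 dt = (1/3)t^3
  ∫ 8t dt = 4t^2
  ∫ 4 dt = 4t
F(t) = (2/3)t^6 + (4/5)t^5 - (5/2)t^4 + (1/3)t^3 + 4t^2 + 4t + C


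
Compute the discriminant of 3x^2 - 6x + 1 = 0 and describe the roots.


D = b^2 - 4ac = (-6)^2 - 4(3)(1) = 36 - 12 = 24
Since D > 0: two distinct irrational roots


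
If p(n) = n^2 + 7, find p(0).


Using direct substitution:
  1 * (0)^2 = 0
  0 * (0)^1 = 0
  constant: 7
Sum = 0 + 0 + 7 = 7


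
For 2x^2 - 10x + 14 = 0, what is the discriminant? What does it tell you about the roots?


D = b^2 - 4ac = (-10)^2 - 4(2)(14) = 100 - 112 = -12
Since D < 0: two complex conjugate roots (no real roots)


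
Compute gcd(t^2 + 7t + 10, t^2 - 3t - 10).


Factor each:
  t^2 + 7t + 10 = (t + 2)(t + 5)
  t^2 - 3t - 10 = (t + 2)(t - 5)
Common monic factor: t + 2


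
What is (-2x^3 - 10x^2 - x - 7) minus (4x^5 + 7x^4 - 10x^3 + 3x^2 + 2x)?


Distribute the minus sign:
  (-2x^3 - 10x^2 - x - 7)
- (4x^5 + 7x^4 - 10x^3 + 3x^2 + 2x)
Negate second polynomial: -4x^5 - 7x^4 + 10x^3 - 3x^2 - 2x
Add: -4x^5 - 7x^4 + 8x^3 - 13x^2 - 3x - 7


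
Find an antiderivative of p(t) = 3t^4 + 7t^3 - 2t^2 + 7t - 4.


Reverse power rule on each term:
  ∫ 3t^4 dt = (3/5)t^5
  ∫ 7t^3 dt = (7/4)t^4
  ∫ -2t^2 dt = -(2/3)t^3
  ∫ 7t dt = (7/2)t^2
  ∫ -4 dt = -4t
F(t) = (3/5)t^5 + (7/4)t^4 - (2/3)t^3 + (7/2)t^2 - 4t + C


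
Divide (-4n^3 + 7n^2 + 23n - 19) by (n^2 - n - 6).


(-4n^3 + 7n^2 + 23n - 19) / (n^2 - n - 6)
Step 1: -4n * (n^2 - n - 6) = -4n^3 + 4n^2 + 24n; subtract.
Step 2: 3 * (n^2 - n - 6) = 3n^2 - 3n - 18; subtract.
Quotient: -4n + 3, Remainder: 2n - 1


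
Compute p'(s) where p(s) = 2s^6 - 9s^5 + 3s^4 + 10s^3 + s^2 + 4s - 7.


Apply the power rule term by term:
  d/ds(2s^6) = 12s^5
  d/ds(-9s^5) = -45s^4
  d/ds(3s^4) = 12s^3
  d/ds(10s^3) = 30s^2
  d/ds(s^2) = 2s
  d/ds(4s) = 4
  d/ds(-7) = 0
p'(s) = 12s^5 - 45s^4 + 12s^3 + 30s^2 + 2s + 4


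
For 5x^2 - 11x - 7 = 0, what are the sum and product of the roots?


For ax^2+bx+c=0: sum = -b/a, product = c/a.
a=5, b=-11, c=-7
Sum = -(-11)/5 = 11/5
Product = (-7)/5 = -7/5


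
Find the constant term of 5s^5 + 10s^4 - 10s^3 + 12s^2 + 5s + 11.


Read off the constant term: 11


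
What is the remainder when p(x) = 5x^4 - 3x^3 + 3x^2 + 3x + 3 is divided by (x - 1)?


By the Remainder Theorem, the remainder equals p(1):
  5*(1)^4 = 5
  -3*(1)^3 = -3
  3*(1)^2 = 3
  3*(1)^1 = 3
  constant: 3
Sum: 5 - 3 + 3 + 3 + 3 = 11


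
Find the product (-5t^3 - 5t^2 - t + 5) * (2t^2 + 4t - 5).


Distribute each term of the first polynomial:
  (-5t^3)(2t^2 + 4t - 5) = -10t^5 - 20t^4 + 25t^3
  (-5t^2)(2t^2 + 4t - 5) = -10t^4 - 20t^3 + 25t^2
  (-t)(2t^2 + 4t - 5) = -2t^3 - 4t^2 + 5t
  (5)(2t^2 + 4t - 5) = 10t^2 + 20t - 25
Sum: -10t^5 - 30t^4 + 3t^3 + 31t^2 + 25t - 25


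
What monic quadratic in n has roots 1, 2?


p(n) = (n - 1)(n - 2)
Expand: n^2 - 3n + 2


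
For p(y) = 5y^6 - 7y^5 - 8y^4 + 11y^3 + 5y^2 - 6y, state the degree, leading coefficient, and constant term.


Highest power of y is 6, with coefficient 5. Constant term is 0.
Degree = 6, leading coefficient = 5, constant term = 0


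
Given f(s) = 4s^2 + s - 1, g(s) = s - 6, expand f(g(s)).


Substitute g(s) into f:
f(g(s)) = 4*(s - 6)^2 + 1*(s - 6) + (-1)
(s - 6)^2 = s^2 - 12s + 36
Expand and combine: 4s^2 - 47s + 137


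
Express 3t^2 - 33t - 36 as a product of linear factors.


Roots satisfy r1 + r2 = -b/a = 11 and r1*r2 = c/a = -12.
So r1 = 12, r2 = -1.
3t^2 - 33t - 36 = 3(t - r1)(t - r2) = 3(t - 12)(t + 1)


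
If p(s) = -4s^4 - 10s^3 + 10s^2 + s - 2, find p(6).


Using direct substitution:
  -4 * (6)^4 = -5184
  -10 * (6)^3 = -2160
  10 * (6)^2 = 360
  1 * (6)^1 = 6
  constant: -2
Sum = -5184 - 2160 + 360 + 6 - 2 = -6980


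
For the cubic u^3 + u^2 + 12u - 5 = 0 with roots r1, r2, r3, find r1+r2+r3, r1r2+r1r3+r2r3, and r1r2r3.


Monic cubic u^3+bu^2+cu+d=0: sum=-b, pairwise sum=c, product=-d.
b=1, c=12, d=-5
r1+r2+r3 = -1
r1r2+r1r3+r2r3 = 12
r1r2r3 = 5


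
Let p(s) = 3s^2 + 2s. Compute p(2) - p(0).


p(2) = 16
p(0) = 0
p(2) - p(0) = 16 = 16


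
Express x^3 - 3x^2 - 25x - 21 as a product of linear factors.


Try integer roots (divisors of -21). x=7: p(7)=0.
Divide out (x - 7): quotient is x^2 + 4x + 3.
Factor the quadratic: (x + 3)(x + 1)
Result: (x - 7)(x + 3)(x + 1)


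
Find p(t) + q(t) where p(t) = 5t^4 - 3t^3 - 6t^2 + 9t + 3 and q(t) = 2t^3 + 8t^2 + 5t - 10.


Align terms by degree and add:
  5t^4 - 3t^3 - 6t^2 + 9t + 3
+ 2t^3 + 8t^2 + 5t - 10
= 5t^4 - t^3 + 2t^2 + 14t - 7


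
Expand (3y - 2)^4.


Expand (3y - 2)^4 by repeated multiplication:
  (3y - 2)^2 = 9y^2 - 12y + 4
  (3y - 2)^3 = 27y^3 - 54y^2 + 36y - 8
= 81y^4 - 216y^3 + 216y^2 - 96y + 16


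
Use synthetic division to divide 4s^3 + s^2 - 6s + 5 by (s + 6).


Synthetic division with c = -6. Coefficients: 4, 1, -6, 5
Bring down 4.
  4 * -6 = -24; -24 + 1 = -23
  -23 * -6 = 138; 138 - 6 = 132
  132 * -6 = -792; -792 + 5 = -787
Quotient: 4s^2 - 23s + 132, Remainder: -787


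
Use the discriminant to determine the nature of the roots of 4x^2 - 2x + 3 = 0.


D = b^2 - 4ac = (-2)^2 - 4(4)(3) = 4 - 48 = -44
Since D < 0: two complex conjugate roots (no real roots)


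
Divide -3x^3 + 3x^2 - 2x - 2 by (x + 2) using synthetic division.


Synthetic division with c = -2. Coefficients: -3, 3, -2, -2
Bring down -3.
  -3 * -2 = 6; 6 + 3 = 9
  9 * -2 = -18; -18 - 2 = -20
  -20 * -2 = 40; 40 - 2 = 38
Quotient: -3x^2 + 9x - 20, Remainder: 38


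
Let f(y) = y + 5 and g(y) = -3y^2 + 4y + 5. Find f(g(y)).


Substitute g(y) into f:
f(g(y)) = 1*(-3y^2 + 4y + 5) + 5
Expand and combine: -3y^2 + 4y + 10


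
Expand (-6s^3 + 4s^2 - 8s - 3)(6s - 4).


Distribute each term of the first polynomial:
  (-6s^3)(6s - 4) = -36s^4 + 24s^3
  (4s^2)(6s - 4) = 24s^3 - 16s^2
  (-8s)(6s - 4) = -48s^2 + 32s
  (-3)(6s - 4) = -18s + 12
Sum: -36s^4 + 48s^3 - 64s^2 + 14s + 12


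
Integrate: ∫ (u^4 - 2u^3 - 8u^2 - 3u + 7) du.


Reverse power rule on each term:
  ∫ u^4 du = (1/5)u^5
  ∫ -2u^3 du = -(1/2)u^4
  ∫ -8u^2 du = -(8/3)u^3
  ∫ -3u du = -(3/2)u^2
  ∫ 7 du = 7u
F(u) = (1/5)u^5 - (1/2)u^4 - (8/3)u^3 - (3/2)u^2 + 7u + C


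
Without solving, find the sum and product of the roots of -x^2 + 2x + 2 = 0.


For ax^2+bx+c=0: sum = -b/a, product = c/a.
a=-1, b=2, c=2
Sum = -(2)/-1 = 2
Product = (2)/-1 = -2


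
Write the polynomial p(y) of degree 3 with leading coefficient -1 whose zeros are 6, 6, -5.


p(y) = -(y - 6)(y - 6)(y + 5)
Expand: -y^3 + 7y^2 + 24y - 180


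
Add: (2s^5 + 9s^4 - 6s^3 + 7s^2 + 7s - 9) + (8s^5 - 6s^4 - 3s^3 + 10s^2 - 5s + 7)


Align terms by degree and add:
  2s^5 + 9s^4 - 6s^3 + 7s^2 + 7s - 9
+ 8s^5 - 6s^4 - 3s^3 + 10s^2 - 5s + 7
= 10s^5 + 3s^4 - 9s^3 + 17s^2 + 2s - 2


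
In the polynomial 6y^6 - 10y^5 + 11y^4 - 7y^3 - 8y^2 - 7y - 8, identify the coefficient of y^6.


Read off the coefficient of y^6: 6


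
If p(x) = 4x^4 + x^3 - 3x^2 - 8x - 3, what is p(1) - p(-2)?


p(1) = -9
p(-2) = 57
p(1) - p(-2) = -9 - 57 = -66


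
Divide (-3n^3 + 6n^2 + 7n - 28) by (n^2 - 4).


(-3n^3 + 6n^2 + 7n - 28) / (n^2 - 4)
Step 1: -3n * (n^2 - 4) = -3n^3 + 12n; subtract.
Step 2: 6 * (n^2 - 4) = 6n^2 - 24; subtract.
Quotient: -3n + 6, Remainder: -5n - 4


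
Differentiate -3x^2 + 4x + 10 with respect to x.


Apply the power rule term by term:
  d/dx(-3x^2) = -6x
  d/dx(4x) = 4
  d/dx(10) = 0
p'(x) = -6x + 4


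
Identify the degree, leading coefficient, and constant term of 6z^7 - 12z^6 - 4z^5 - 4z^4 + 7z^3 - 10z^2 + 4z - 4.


Highest power of z is 7, with coefficient 6. Constant term is -4.
Degree = 7, leading coefficient = 6, constant term = -4


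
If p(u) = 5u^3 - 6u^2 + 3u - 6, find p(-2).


Using direct substitution:
  5 * (-2)^3 = -40
  -6 * (-2)^2 = -24
  3 * (-2)^1 = -6
  constant: -6
Sum = -40 - 24 - 6 - 6 = -76


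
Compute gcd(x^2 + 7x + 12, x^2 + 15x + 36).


Factor each:
  x^2 + 7x + 12 = (x + 3)(x + 4)
  x^2 + 15x + 36 = (x + 3)(x + 12)
Common monic factor: x + 3


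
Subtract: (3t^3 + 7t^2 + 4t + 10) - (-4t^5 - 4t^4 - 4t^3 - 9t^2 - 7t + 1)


Distribute the minus sign:
  (3t^3 + 7t^2 + 4t + 10)
- (-4t^5 - 4t^4 - 4t^3 - 9t^2 - 7t + 1)
Negate second polynomial: 4t^5 + 4t^4 + 4t^3 + 9t^2 + 7t - 1
Add: 4t^5 + 4t^4 + 7t^3 + 16t^2 + 11t + 9


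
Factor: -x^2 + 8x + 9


Roots satisfy r1 + r2 = -b/a = 8 and r1*r2 = c/a = -9.
So r1 = 9, r2 = -1.
-x^2 + 8x + 9 = -(x - r1)(x - r2) = -(x - 9)(x + 1)


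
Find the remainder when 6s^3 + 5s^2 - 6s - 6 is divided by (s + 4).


By the Remainder Theorem, the remainder equals p(-4):
  6*(-4)^3 = -384
  5*(-4)^2 = 80
  -6*(-4)^1 = 24
  constant: -6
Sum: -384 + 80 + 24 - 6 = -286


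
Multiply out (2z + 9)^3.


Expand (2z + 9)^3 by repeated multiplication:
  (2z + 9)^2 = 4z^2 + 36z + 81
= 8z^3 + 108z^2 + 486z + 729


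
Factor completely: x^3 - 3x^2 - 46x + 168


Try integer roots (divisors of 168). x=6: p(6)=0.
Divide out (x - 6): quotient is x^2 + 3x - 28.
Factor the quadratic: (x + 7)(x - 4)
Result: (x - 6)(x + 7)(x - 4)


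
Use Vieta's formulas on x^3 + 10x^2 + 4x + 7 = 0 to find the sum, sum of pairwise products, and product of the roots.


Monic cubic x^3+bx^2+cx+d=0: sum=-b, pairwise sum=c, product=-d.
b=10, c=4, d=7
r1+r2+r3 = -10
r1r2+r1r3+r2r3 = 4
r1r2r3 = -7


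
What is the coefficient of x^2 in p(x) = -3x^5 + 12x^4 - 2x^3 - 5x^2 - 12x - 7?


Read off the coefficient of x^2: -5


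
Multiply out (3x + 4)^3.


Expand (3x + 4)^3 by repeated multiplication:
  (3x + 4)^2 = 9x^2 + 24x + 16
= 27x^3 + 108x^2 + 144x + 64


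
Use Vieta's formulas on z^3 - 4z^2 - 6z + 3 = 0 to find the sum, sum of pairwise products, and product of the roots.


Monic cubic z^3+bz^2+cz+d=0: sum=-b, pairwise sum=c, product=-d.
b=-4, c=-6, d=3
r1+r2+r3 = 4
r1r2+r1r3+r2r3 = -6
r1r2r3 = -3


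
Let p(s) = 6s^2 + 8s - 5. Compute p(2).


Using direct substitution:
  6 * (2)^2 = 24
  8 * (2)^1 = 16
  constant: -5
Sum = 24 + 16 - 5 = 35


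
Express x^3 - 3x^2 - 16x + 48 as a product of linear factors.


Try integer roots (divisors of 48). x=-4: p(-4)=0.
Divide out (x + 4): quotient is x^2 - 7x + 12.
Factor the quadratic: (x - 3)(x - 4)
Result: (x + 4)(x - 3)(x - 4)


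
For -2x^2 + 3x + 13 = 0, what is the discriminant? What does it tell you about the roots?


D = b^2 - 4ac = (3)^2 - 4(-2)(13) = 9 + 104 = 113
Since D > 0: two distinct irrational roots


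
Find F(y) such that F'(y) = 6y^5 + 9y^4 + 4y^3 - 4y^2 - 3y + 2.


Reverse power rule on each term:
  ∫ 6y^5 dy = y^6
  ∫ 9y^4 dy = (9/5)y^5
  ∫ 4y^3 dy = y^4
  ∫ -4y^2 dy = -(4/3)y^3
  ∫ -3y dy = -(3/2)y^2
  ∫ 2 dy = 2y
F(y) = y^6 + (9/5)y^5 + y^4 - (4/3)y^3 - (3/2)y^2 + 2y + C


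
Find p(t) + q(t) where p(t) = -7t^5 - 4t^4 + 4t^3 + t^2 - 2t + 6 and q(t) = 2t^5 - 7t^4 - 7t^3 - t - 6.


Align terms by degree and add:
  -7t^5 - 4t^4 + 4t^3 + t^2 - 2t + 6
+ 2t^5 - 7t^4 - 7t^3 - t - 6
= -5t^5 - 11t^4 - 3t^3 + t^2 - 3t


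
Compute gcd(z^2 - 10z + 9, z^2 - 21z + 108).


Factor each:
  z^2 - 10z + 9 = (z - 9)(z - 1)
  z^2 - 21z + 108 = (z - 9)(z - 12)
Common monic factor: z - 9


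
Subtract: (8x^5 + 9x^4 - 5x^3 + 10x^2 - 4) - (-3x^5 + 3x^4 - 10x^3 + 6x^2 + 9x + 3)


Distribute the minus sign:
  (8x^5 + 9x^4 - 5x^3 + 10x^2 - 4)
- (-3x^5 + 3x^4 - 10x^3 + 6x^2 + 9x + 3)
Negate second polynomial: 3x^5 - 3x^4 + 10x^3 - 6x^2 - 9x - 3
Add: 11x^5 + 6x^4 + 5x^3 + 4x^2 - 9x - 7


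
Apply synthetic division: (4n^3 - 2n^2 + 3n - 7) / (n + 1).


Synthetic division with c = -1. Coefficients: 4, -2, 3, -7
Bring down 4.
  4 * -1 = -4; -4 - 2 = -6
  -6 * -1 = 6; 6 + 3 = 9
  9 * -1 = -9; -9 - 7 = -16
Quotient: 4n^2 - 6n + 9, Remainder: -16


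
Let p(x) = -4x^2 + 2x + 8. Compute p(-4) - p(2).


p(-4) = -64
p(2) = -4
p(-4) - p(2) = -64 + 4 = -60


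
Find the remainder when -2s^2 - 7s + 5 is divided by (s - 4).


By the Remainder Theorem, the remainder equals p(4):
  -2*(4)^2 = -32
  -7*(4)^1 = -28
  constant: 5
Sum: -32 - 28 + 5 = -55


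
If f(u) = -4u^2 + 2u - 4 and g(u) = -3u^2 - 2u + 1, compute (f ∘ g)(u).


Substitute g(u) into f:
f(g(u)) = -4*(-3u^2 - 2u + 1)^2 + 2*(-3u^2 - 2u + 1) + (-4)
(-3u^2 - 2u + 1)^2 = 9u^4 + 12u^3 - 2u^2 - 4u + 1
Expand and combine: -36u^4 - 48u^3 + 2u^2 + 12u - 6


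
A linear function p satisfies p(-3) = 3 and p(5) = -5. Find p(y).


p(y) = my + b. Using p(-3)=3, p(5)=-5:
m = (3 + 5)/(-3 - 5) = 8/-8 = -1
b = 3 - m*(-3) = 3 - 3 = 0
p(y) = -y


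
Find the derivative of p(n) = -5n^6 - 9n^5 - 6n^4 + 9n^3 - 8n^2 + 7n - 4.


Apply the power rule term by term:
  d/dn(-5n^6) = -30n^5
  d/dn(-9n^5) = -45n^4
  d/dn(-6n^4) = -24n^3
  d/dn(9n^3) = 27n^2
  d/dn(-8n^2) = -16n
  d/dn(7n) = 7
  d/dn(-4) = 0
p'(n) = -30n^5 - 45n^4 - 24n^3 + 27n^2 - 16n + 7


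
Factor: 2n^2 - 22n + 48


Roots satisfy r1 + r2 = -b/a = 11 and r1*r2 = c/a = 24.
So r1 = 8, r2 = 3.
2n^2 - 22n + 48 = 2(n - r1)(n - r2) = 2(n - 8)(n - 3)


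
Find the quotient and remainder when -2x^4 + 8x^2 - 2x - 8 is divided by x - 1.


(-2x^4 + 8x^2 - 2x - 8) / (x - 1)
Step 1: -2x^3 * (x - 1) = -2x^4 + 2x^3; subtract.
Step 2: -2x^2 * (x - 1) = -2x^3 + 2x^2; subtract.
Step 3: 6x * (x - 1) = 6x^2 - 6x; subtract.
Step 4: 4 * (x - 1) = 4x - 4; subtract.
Quotient: -2x^3 - 2x^2 + 6x + 4, Remainder: -4


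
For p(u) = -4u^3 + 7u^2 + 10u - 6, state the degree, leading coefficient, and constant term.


Highest power of u is 3, with coefficient -4. Constant term is -6.
Degree = 3, leading coefficient = -4, constant term = -6


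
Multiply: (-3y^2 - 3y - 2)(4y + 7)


Distribute each term of the first polynomial:
  (-3y^2)(4y + 7) = -12y^3 - 21y^2
  (-3y)(4y + 7) = -12y^2 - 21y
  (-2)(4y + 7) = -8y - 14
Sum: -12y^3 - 33y^2 - 29y - 14


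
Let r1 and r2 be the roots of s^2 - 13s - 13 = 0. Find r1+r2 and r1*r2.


For as^2+bs+c=0: sum = -b/a, product = c/a.
a=1, b=-13, c=-13
Sum = -(-13)/1 = 13
Product = (-13)/1 = -13


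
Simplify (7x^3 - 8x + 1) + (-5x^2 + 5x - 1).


Align terms by degree and add:
  7x^3 - 8x + 1
  -5x^2 + 5x - 1
= 7x^3 - 5x^2 - 3x


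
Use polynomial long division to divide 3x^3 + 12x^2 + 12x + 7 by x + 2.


(3x^3 + 12x^2 + 12x + 7) / (x + 2)
Step 1: 3x^2 * (x + 2) = 3x^3 + 6x^2; subtract.
Step 2: 6x * (x + 2) = 6x^2 + 12x; subtract.
Step 3: 0 * (x + 2) = 0; subtract.
Quotient: 3x^2 + 6x, Remainder: 7


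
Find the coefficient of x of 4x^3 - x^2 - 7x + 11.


Read off the coefficient of x: -7


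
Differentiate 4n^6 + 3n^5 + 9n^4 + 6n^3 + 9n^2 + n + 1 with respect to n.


Apply the power rule term by term:
  d/dn(4n^6) = 24n^5
  d/dn(3n^5) = 15n^4
  d/dn(9n^4) = 36n^3
  d/dn(6n^3) = 18n^2
  d/dn(9n^2) = 18n
  d/dn(n) = 1
  d/dn(1) = 0
p'(n) = 24n^5 + 15n^4 + 36n^3 + 18n^2 + 18n + 1


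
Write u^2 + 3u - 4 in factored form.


Roots satisfy r1 + r2 = -b/a = -3 and r1*r2 = c/a = -4.
So r1 = -4, r2 = 1.
u^2 + 3u - 4 = (u - r1)(u - r2) = (u + 4)(u - 1)


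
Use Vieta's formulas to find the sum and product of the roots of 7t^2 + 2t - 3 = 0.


For at^2+bt+c=0: sum = -b/a, product = c/a.
a=7, b=2, c=-3
Sum = -(2)/7 = -2/7
Product = (-3)/7 = -3/7


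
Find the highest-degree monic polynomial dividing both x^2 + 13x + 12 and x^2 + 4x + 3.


Factor each:
  x^2 + 13x + 12 = (x + 1)(x + 12)
  x^2 + 4x + 3 = (x + 1)(x + 3)
Common monic factor: x + 1


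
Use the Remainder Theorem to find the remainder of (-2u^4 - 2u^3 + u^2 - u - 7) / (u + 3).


By the Remainder Theorem, the remainder equals p(-3):
  -2*(-3)^4 = -162
  -2*(-3)^3 = 54
  1*(-3)^2 = 9
  -1*(-3)^1 = 3
  constant: -7
Sum: -162 + 54 + 9 + 3 - 7 = -103


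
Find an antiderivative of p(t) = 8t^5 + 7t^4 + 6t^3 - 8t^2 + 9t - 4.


Reverse power rule on each term:
  ∫ 8t^5 dt = (4/3)t^6
  ∫ 7t^4 dt = (7/5)t^5
  ∫ 6t^3 dt = (3/2)t^4
  ∫ -8t^2 dt = -(8/3)t^3
  ∫ 9t dt = (9/2)t^2
  ∫ -4 dt = -4t
F(t) = (4/3)t^6 + (7/5)t^5 + (3/2)t^4 - (8/3)t^3 + (9/2)t^2 - 4t + C


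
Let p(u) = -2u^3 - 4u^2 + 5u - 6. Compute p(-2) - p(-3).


p(-2) = -16
p(-3) = -3
p(-2) - p(-3) = -16 + 3 = -13


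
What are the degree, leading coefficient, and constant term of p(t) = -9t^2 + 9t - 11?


Highest power of t is 2, with coefficient -9. Constant term is -11.
Degree = 2, leading coefficient = -9, constant term = -11


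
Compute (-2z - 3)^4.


Expand (-2z - 3)^4 by repeated multiplication:
  (-2z - 3)^2 = 4z^2 + 12z + 9
  (-2z - 3)^3 = -8z^3 - 36z^2 - 54z - 27
= 16z^4 + 96z^3 + 216z^2 + 216z + 81


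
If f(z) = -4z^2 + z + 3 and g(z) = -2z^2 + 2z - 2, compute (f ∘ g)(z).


Substitute g(z) into f:
f(g(z)) = -4*(-2z^2 + 2z - 2)^2 + 1*(-2z^2 + 2z - 2) + 3
(-2z^2 + 2z - 2)^2 = 4z^4 - 8z^3 + 12z^2 - 8z + 4
Expand and combine: -16z^4 + 32z^3 - 50z^2 + 34z - 15


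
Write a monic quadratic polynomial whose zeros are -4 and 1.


p(u) = (u + 4)(u - 1)
Expand: u^2 + 3u - 4
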